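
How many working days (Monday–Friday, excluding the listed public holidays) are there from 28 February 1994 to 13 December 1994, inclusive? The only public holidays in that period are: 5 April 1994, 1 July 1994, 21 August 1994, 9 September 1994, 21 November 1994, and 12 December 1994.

202

28 February 1994 is a Monday.
From 28 February 1994 to 13 December 1994 is 289 days inclusive.
289 = 7 × 41 + 2, so there are 41 full weeks plus 2 extra days.
Each full week contributes 5 weekdays (Mon–Fri): 41 × 5 = 205.
The 2 extra days are Mon, Tue — 2 of them qualify.
Total: 205 + 2 = 207.
Holidays: 5 April 1994 (Tue); 1 July 1994 (Fri); 21 August 1994 (Sun); 9 September 1994 (Fri); 21 November 1994 (Mon); 12 December 1994 (Mon).
5 of the 6 holidays fall on weekdays; the rest are weekends and were already excluded.
Business days: 207 − 5 = 202.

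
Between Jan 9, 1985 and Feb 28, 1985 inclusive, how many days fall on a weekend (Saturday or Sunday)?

Jan 9, 1985 is a Wednesday.
The range spans 51 days (inclusive of both endpoints).
51 = 7 × 7 + 2, so there are 7 full weeks plus 2 extra days.
Each full week contributes 2 weekend days (Sat, Sun): 7 × 2 = 14.
The 2 extra days are Wed, Thu — none qualify.
Total: 14 + 0 = 14.

14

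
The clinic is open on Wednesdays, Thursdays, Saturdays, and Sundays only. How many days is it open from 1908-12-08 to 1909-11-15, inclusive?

196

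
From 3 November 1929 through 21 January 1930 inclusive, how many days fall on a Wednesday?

11

3 November 1929 is a Sunday.
From 3 November 1929 to 21 January 1930 is 80 days inclusive.
80 = 7 × 11 + 3, so there are 11 full weeks plus 3 extra days.
Each full week contributes one Wednesday: 11 so far.
The 3 extra days are Sunday, Monday, Tuesday — none qualify.
Total: 11 + 0 = 11.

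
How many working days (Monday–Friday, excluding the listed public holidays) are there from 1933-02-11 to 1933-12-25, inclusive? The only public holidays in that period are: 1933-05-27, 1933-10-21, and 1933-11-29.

1933-02-11 is a Saturday.
From 1933-02-11 to 1933-12-25 is 318 days inclusive.
318 = 7 × 45 + 3, so there are 45 full weeks plus 3 extra days.
Each full week contributes 5 weekdays (Mon–Fri): 45 × 5 = 225.
The 3 extra days are Saturday, Sunday, Monday — 1 of them qualifies.
Total: 225 + 1 = 226.
Holidays: 1933-05-27 (Sat); 1933-10-21 (Sat); 1933-11-29 (Wed).
1 of the 3 holidays fall on weekdays; the rest are weekends and were already excluded.
Business days: 226 − 1 = 225.

225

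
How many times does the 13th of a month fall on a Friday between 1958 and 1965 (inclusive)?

14

Friday-the-13ths by year:
1958: Jun
1959: Feb, Mar, Nov
1960: May
1961: Jan, Oct
1962: Apr, Jul
1963: Sep, Dec
1964: Mar, Nov
1965: Aug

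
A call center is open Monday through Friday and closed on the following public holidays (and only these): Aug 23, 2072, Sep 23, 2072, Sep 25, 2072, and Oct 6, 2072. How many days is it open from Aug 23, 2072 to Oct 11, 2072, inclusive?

Aug 23, 2072 is a Tuesday.
From Aug 23, 2072 to Oct 11, 2072 is 50 days inclusive.
50 = 7 × 7 + 1, so there are 7 full weeks plus 1 extra day.
Each full week contributes 5 weekdays (Mon–Fri): 7 × 5 = 35.
The 1 extra day is Tue — 1 of them qualifies.
Total: 35 + 1 = 36.
Holidays: Aug 23, 2072 (Tue); Sep 23, 2072 (Fri); Sep 25, 2072 (Sun); Oct 6, 2072 (Thu).
3 of the 4 holidays fall on weekdays; the rest are weekends and were already excluded.
Business days: 36 − 3 = 33.

33 business days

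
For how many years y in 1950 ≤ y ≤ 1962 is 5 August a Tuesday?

2

Day of week of August 5 in each year:
1950: Sat, 1951: Sun, 1952: Tue ✓, 1953: Wed, 1954: Thu, 1955: Fri, 1956: Sun, 1957: Mon, 1958: Tue ✓, 1959: Wed, 1960: Fri, 1961: Sat, 1962: Sun
Tuesdays: 1952, 1958.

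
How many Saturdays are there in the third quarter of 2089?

13

1 July 2089 is a Friday.
From 1 July 2089 to 30 September 2089 is 92 days inclusive.
92 = 7 × 13 + 1, so there are 13 full weeks plus 1 extra day.
Each full week contributes one Saturday: 13 so far.
The 1 extra day is Friday — none qualify.
Total: 13 + 0 = 13.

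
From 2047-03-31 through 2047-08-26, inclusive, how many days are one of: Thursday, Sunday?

43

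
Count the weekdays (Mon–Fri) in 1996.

262

1996-01-01 is a Monday.
That's 366 days from start to end, counting both.
366 = 7 × 52 + 2, so there are 52 full weeks plus 2 extra days.
Each full week contributes 5 weekdays (Mon–Fri): 52 × 5 = 260.
The 2 extra days are Monday, Tuesday — 2 of them qualify.
Total: 260 + 2 = 262.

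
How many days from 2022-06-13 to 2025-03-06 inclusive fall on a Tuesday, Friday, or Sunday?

427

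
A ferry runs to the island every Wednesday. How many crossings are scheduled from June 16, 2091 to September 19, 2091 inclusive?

14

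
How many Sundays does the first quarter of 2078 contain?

13

2078-01-01 is a Saturday.
That's 90 days from start to end, counting both.
90 = 7 × 12 + 6, so there are 12 full weeks plus 6 extra days.
Each full week contributes one Sunday: 12 so far.
The 6 extra days are Sat, Sun, Mon, Tue, Wed, Thu — 1 of them qualifies.
Total: 12 + 1 = 13.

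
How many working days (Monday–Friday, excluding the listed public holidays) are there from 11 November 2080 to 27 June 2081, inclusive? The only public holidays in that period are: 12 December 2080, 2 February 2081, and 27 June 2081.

163 working days

11 November 2080 is a Monday.
That's 229 days from start to end, counting both.
229 = 7 × 32 + 5, so there are 32 full weeks plus 5 extra days.
Each full week contributes 5 weekdays (Mon–Fri): 32 × 5 = 160.
The 5 extra days are Monday, Tuesday, Wednesday, Thursday, Friday — 5 of them qualify.
Total: 160 + 5 = 165.
Holidays: 12 December 2080 (Thu); 2 February 2081 (Sun); 27 June 2081 (Fri).
2 of the 3 holidays fall on weekdays; the rest are weekends and were already excluded.
Business days: 165 − 2 = 163.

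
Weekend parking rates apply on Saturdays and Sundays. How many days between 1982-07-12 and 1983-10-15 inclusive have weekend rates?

131

1982-07-12 is a Monday.
From 1982-07-12 to 1983-10-15 is 461 days inclusive.
461 = 7 × 65 + 6, so there are 65 full weeks plus 6 extra days.
Each full week contributes 2 weekend days (Sat, Sun): 65 × 2 = 130.
The 6 extra days are Monday, Tuesday, Wednesday, Thursday, Friday, Saturday — 1 of them qualifies.
Total: 130 + 1 = 131.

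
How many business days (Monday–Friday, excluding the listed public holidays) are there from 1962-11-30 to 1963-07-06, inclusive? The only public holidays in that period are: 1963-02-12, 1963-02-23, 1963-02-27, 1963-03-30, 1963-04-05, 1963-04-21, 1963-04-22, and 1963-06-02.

152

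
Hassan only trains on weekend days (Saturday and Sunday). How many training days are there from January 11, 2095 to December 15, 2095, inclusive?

January 11, 2095 is a Tuesday.
The range spans 339 days (inclusive of both endpoints).
339 = 7 × 48 + 3, so there are 48 full weeks plus 3 extra days.
Each full week contributes 2 weekend days (Sat, Sun): 48 × 2 = 96.
The 3 extra days are Tuesday, Wednesday, Thursday — none qualify.
Total: 96 + 0 = 96.

96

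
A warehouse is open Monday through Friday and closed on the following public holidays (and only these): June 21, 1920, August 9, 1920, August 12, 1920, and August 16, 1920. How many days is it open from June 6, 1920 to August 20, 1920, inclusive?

51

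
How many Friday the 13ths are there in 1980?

1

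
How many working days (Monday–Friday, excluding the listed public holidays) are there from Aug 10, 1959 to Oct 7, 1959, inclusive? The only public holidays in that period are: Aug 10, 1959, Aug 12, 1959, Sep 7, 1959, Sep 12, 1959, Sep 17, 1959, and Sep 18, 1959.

Aug 10, 1959 is a Monday.
From Aug 10, 1959 to Oct 7, 1959 is 59 days inclusive.
59 = 7 × 8 + 3, so there are 8 full weeks plus 3 extra days.
Each full week contributes 5 weekdays (Mon–Fri): 8 × 5 = 40.
The 3 extra days are Monday, Tuesday, Wednesday — 3 of them qualify.
Total: 40 + 3 = 43.
Holidays: Aug 10, 1959 (Mon); Aug 12, 1959 (Wed); Sep 7, 1959 (Mon); Sep 12, 1959 (Sat); Sep 17, 1959 (Thu); Sep 18, 1959 (Fri).
5 of the 6 holidays fall on weekdays; the rest are weekends and were already excluded.
Business days: 43 − 5 = 38.

38 working days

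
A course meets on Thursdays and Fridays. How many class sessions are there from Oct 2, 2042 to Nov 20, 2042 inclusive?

15

Oct 2, 2042 is a Thursday.
That's 50 days from start to end, counting both.
50 = 7 × 7 + 1, so there are 7 full weeks plus 1 extra day.
Each full week contributes 2 days from the set (Thu, Fri): 7 × 2 = 14.
The 1 extra day is Thu — 1 of them qualifies.
Total: 14 + 1 = 15.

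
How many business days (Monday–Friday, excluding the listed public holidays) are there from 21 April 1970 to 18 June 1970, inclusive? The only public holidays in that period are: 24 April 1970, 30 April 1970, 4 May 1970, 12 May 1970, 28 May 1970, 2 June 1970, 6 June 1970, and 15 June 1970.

36

21 April 1970 is a Tuesday.
That's 59 days from start to end, counting both.
59 = 7 × 8 + 3, so there are 8 full weeks plus 3 extra days.
Each full week contributes 5 weekdays (Mon–Fri): 8 × 5 = 40.
The 3 extra days are Tue, Wed, Thu — 3 of them qualify.
Total: 40 + 3 = 43.
Holidays: 24 April 1970 (Fri); 30 April 1970 (Thu); 4 May 1970 (Mon); 12 May 1970 (Tue); 28 May 1970 (Thu); 2 June 1970 (Tue); 6 June 1970 (Sat); 15 June 1970 (Mon).
7 of the 8 holidays fall on weekdays; the rest are weekends and were already excluded.
Business days: 43 − 7 = 36.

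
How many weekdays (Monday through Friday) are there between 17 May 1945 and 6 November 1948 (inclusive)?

17 May 1945 is a Thursday.
The range spans 1270 days (inclusive of both endpoints).
1270 = 7 × 181 + 3, so there are 181 full weeks plus 3 extra days.
Each full week contributes 5 weekdays (Mon–Fri): 181 × 5 = 905.
The 3 extra days are Thursday, Friday, Saturday — 2 of them qualify.
Total: 905 + 2 = 907.

907 weekdays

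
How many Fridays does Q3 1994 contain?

14

1 July 1994 is a Friday.
That's 92 days from start to end, counting both.
92 = 7 × 13 + 1, so there are 13 full weeks plus 1 extra day.
Each full week contributes one Friday: 13 so far.
The 1 extra day is Friday — 1 of them qualifies.
Total: 13 + 1 = 14.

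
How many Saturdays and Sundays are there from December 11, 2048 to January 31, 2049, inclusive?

16

December 11, 2048 is a Friday.
The range spans 52 days (inclusive of both endpoints).
52 = 7 × 7 + 3, so there are 7 full weeks plus 3 extra days.
Each full week contributes 2 weekend days (Sat, Sun): 7 × 2 = 14.
The 3 extra days are Friday, Saturday, Sunday — 2 of them qualify.
Total: 14 + 2 = 16.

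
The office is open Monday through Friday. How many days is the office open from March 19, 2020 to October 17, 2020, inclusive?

152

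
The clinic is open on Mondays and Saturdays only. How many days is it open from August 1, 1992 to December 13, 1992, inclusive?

August 1, 1992 is a Saturday.
The range spans 135 days (inclusive of both endpoints).
135 = 7 × 19 + 2, so there are 19 full weeks plus 2 extra days.
Each full week contributes 2 days from the set (Mon, Sat): 19 × 2 = 38.
The 2 extra days are Saturday, Sunday — 1 of them qualifies.
Total: 38 + 1 = 39.

39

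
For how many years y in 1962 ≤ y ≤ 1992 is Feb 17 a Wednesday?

Day of week of February 17 in each year:
1962: Sat, 1963: Sun, 1964: Mon, 1965: Wed ✓, 1966: Thu, 1967: Fri, 1968: Sat, 1969: Mon, 1970: Tue, 1971: Wed ✓, 1972: Thu, 1973: Sat, 1974: Sun, 1975: Mon, 1976: Tue, 1977: Thu, 1978: Fri, 1979: Sat, 1980: Sun, 1981: Tue, 1982: Wed ✓, 1983: Thu, 1984: Fri, 1985: Sun, 1986: Mon, 1987: Tue, 1988: Wed ✓, 1989: Fri, 1990: Sat, 1991: Sun, 1992: Mon
Wednesdays: 1965, 1971, 1982, 1988.

4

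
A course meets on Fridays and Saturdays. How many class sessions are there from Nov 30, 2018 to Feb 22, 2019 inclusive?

Nov 30, 2018 is a Friday.
The range spans 85 days (inclusive of both endpoints).
85 = 7 × 12 + 1, so there are 12 full weeks plus 1 extra day.
Each full week contributes 2 days from the set (Fri, Sat): 12 × 2 = 24.
The 1 extra day is Friday — 1 of them qualifies.
Total: 24 + 1 = 25.

25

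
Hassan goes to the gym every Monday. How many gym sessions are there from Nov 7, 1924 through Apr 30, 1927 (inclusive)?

129

Nov 7, 1924 is a Friday.
That's 905 days from start to end, counting both.
905 = 7 × 129 + 2, so there are 129 full weeks plus 2 extra days.
Each full week contributes one Monday: 129 so far.
The 2 extra days are Fri, Sat — none qualify.
Total: 129 + 0 = 129.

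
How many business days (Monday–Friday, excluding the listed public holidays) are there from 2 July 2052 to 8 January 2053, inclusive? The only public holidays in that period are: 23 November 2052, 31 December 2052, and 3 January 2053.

2 July 2052 is a Tuesday.
The range spans 191 days (inclusive of both endpoints).
191 = 7 × 27 + 2, so there are 27 full weeks plus 2 extra days.
Each full week contributes 5 weekdays (Mon–Fri): 27 × 5 = 135.
The 2 extra days are Tue, Wed — 2 of them qualify.
Total: 135 + 2 = 137.
Holidays: 23 November 2052 (Sat); 31 December 2052 (Tue); 3 January 2053 (Fri).
2 of the 3 holidays fall on weekdays; the rest are weekends and were already excluded.
Business days: 137 − 2 = 135.

135 business days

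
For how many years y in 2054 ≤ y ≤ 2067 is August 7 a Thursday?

2

Day of week of August 7 in each year:
2054: Fri, 2055: Sat, 2056: Mon, 2057: Tue, 2058: Wed, 2059: Thu ✓, 2060: Sat, 2061: Sun, 2062: Mon, 2063: Tue, 2064: Thu ✓, 2065: Fri, 2066: Sat, 2067: Sun
Thursdays: 2059, 2064.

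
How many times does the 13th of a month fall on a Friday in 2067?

1

The 13th falls on a Friday when the month's 13th has weekday Fri.
Jan 13 is Thu; Feb 13 is Sun; Mar 13 is Sun; Apr 13 is Wed; May 13 is Fri ✓; Jun 13 is Mon; Jul 13 is Wed; Aug 13 is Sat; Sep 13 is Tue; Oct 13 is Thu; Nov 13 is Sun; Dec 13 is Tue.
Friday the 13ths: May.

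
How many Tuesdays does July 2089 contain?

4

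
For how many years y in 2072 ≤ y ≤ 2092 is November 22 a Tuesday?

3

Day of week of November 22 in each year:
2072: Tue ✓, 2073: Wed, 2074: Thu, 2075: Fri, 2076: Sun, 2077: Mon, 2078: Tue ✓, 2079: Wed, 2080: Fri, 2081: Sat, 2082: Sun, 2083: Mon, 2084: Wed, 2085: Thu, 2086: Fri, 2087: Sat, 2088: Mon, 2089: Tue ✓, 2090: Wed, 2091: Thu, 2092: Sat
Tuesdays: 2072, 2078, 2089.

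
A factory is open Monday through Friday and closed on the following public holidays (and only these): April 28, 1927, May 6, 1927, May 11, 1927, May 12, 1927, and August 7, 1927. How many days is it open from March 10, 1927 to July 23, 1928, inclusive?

354

March 10, 1927 is a Thursday.
From March 10, 1927 to July 23, 1928 is 502 days inclusive.
502 = 7 × 71 + 5, so there are 71 full weeks plus 5 extra days.
Each full week contributes 5 weekdays (Mon–Fri): 71 × 5 = 355.
The 5 extra days are Thursday, Friday, Saturday, Sunday, Monday — 3 of them qualify.
Total: 355 + 3 = 358.
Holidays: April 28, 1927 (Thu); May 6, 1927 (Fri); May 11, 1927 (Wed); May 12, 1927 (Thu); August 7, 1927 (Sun).
4 of the 5 holidays fall on weekdays; the rest are weekends and were already excluded.
Business days: 358 − 4 = 354.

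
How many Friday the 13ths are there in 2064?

The 13th falls on a Friday when the month's 13th has weekday Fri.
Jan 13 is Sun; Feb 13 is Wed; Mar 13 is Thu; Apr 13 is Sun; May 13 is Tue; Jun 13 is Fri ✓; Jul 13 is Sun; Aug 13 is Wed; Sep 13 is Sat; Oct 13 is Mon; Nov 13 is Thu; Dec 13 is Sat.
Friday the 13ths: Jun.

1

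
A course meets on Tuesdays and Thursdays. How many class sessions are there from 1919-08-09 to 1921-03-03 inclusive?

164

1919-08-09 is a Saturday.
That's 573 days from start to end, counting both.
573 = 7 × 81 + 6, so there are 81 full weeks plus 6 extra days.
Each full week contributes 2 days from the set (Tue, Thu): 81 × 2 = 162.
The 6 extra days are Sat, Sun, Mon, Tue, Wed, Thu — 2 of them qualify.
Total: 162 + 2 = 164.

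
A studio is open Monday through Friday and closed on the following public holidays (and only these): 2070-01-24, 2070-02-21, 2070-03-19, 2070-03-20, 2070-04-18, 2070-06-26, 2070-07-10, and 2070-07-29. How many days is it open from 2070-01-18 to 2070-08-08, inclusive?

2070-01-18 is a Saturday.
That's 203 days from start to end, counting both.
203 = 7 × 29, so the span is exactly 29 full weeks.
Each full week contributes 5 weekdays (Mon–Fri): 29 × 5 = 145.
Total: 145.
Holidays: 2070-01-24 (Fri); 2070-02-21 (Fri); 2070-03-19 (Wed); 2070-03-20 (Thu); 2070-04-18 (Fri); 2070-06-26 (Thu); 2070-07-10 (Thu); 2070-07-29 (Tue).
All 8 holidays fall on weekdays, so subtract 8.
Business days: 145 − 8 = 137.

137 business days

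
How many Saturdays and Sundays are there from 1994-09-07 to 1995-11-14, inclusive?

1994-09-07 is a Wednesday.
The range spans 434 days (inclusive of both endpoints).
434 = 7 × 62, so the span is exactly 62 full weeks.
Each full week contributes 2 weekend days (Sat, Sun): 62 × 2 = 124.
Total: 124.

124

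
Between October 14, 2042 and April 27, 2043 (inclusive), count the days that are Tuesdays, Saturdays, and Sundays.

84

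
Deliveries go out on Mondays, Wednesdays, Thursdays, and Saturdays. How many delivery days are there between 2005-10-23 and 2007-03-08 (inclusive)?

2005-10-23 is a Sunday.
The range spans 502 days (inclusive of both endpoints).
502 = 7 × 71 + 5, so there are 71 full weeks plus 5 extra days.
Each full week contributes 4 days from the set (Mon, Wed, Thu, Sat): 71 × 4 = 284.
The 5 extra days are Sun, Mon, Tue, Wed, Thu — 3 of them qualify.
Total: 284 + 3 = 287.

287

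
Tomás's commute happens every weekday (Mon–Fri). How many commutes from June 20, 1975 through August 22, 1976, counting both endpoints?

June 20, 1975 is a Friday.
That's 430 days from start to end, counting both.
430 = 7 × 61 + 3, so there are 61 full weeks plus 3 extra days.
Each full week contributes 5 weekdays (Mon–Fri): 61 × 5 = 305.
The 3 extra days are Fri, Sat, Sun — 1 of them qualifies.
Total: 305 + 1 = 306.

306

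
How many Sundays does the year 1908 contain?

52

Jan 1, 1908 is a Wednesday.
The range spans 366 days (inclusive of both endpoints).
366 = 7 × 52 + 2, so there are 52 full weeks plus 2 extra days.
Each full week contributes one Sunday: 52 so far.
The 2 extra days are Wed, Thu — none qualify.
Total: 52 + 0 = 52.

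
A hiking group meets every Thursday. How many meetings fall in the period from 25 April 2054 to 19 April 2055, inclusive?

25 April 2054 is a Saturday.
That's 360 days from start to end, counting both.
360 = 7 × 51 + 3, so there are 51 full weeks plus 3 extra days.
Each full week contributes one Thursday: 51 so far.
The 3 extra days are Saturday, Sunday, Monday — none qualify.
Total: 51 + 0 = 51.

51 Thursdays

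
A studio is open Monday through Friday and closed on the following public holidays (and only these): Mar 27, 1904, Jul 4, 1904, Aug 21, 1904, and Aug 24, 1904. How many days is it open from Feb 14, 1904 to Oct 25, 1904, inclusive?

Feb 14, 1904 is a Sunday.
The range spans 255 days (inclusive of both endpoints).
255 = 7 × 36 + 3, so there are 36 full weeks plus 3 extra days.
Each full week contributes 5 weekdays (Mon–Fri): 36 × 5 = 180.
The 3 extra days are Sun, Mon, Tue — 2 of them qualify.
Total: 180 + 2 = 182.
Holidays: Mar 27, 1904 (Sun); Jul 4, 1904 (Mon); Aug 21, 1904 (Sun); Aug 24, 1904 (Wed).
2 of the 4 holidays fall on weekdays; the rest are weekends and were already excluded.
Business days: 182 − 2 = 180.

180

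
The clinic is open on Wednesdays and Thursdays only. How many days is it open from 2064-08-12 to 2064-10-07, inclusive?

16

2064-08-12 is a Tuesday.
From 2064-08-12 to 2064-10-07 is 57 days inclusive.
57 = 7 × 8 + 1, so there are 8 full weeks plus 1 extra day.
Each full week contributes 2 days from the set (Wed, Thu): 8 × 2 = 16.
The 1 extra day is Tuesday — none qualify.
Total: 16 + 0 = 16.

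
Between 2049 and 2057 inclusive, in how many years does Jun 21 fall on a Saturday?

Day of week of June 21 in each year:
2049: Mon, 2050: Tue, 2051: Wed, 2052: Fri, 2053: Sat ✓, 2054: Sun, 2055: Mon, 2056: Wed, 2057: Thu
Saturdays: 2053.

1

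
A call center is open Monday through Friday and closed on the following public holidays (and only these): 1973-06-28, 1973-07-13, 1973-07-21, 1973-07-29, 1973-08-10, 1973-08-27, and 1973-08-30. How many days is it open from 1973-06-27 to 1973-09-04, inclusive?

1973-06-27 is a Wednesday.
From 1973-06-27 to 1973-09-04 is 70 days inclusive.
70 = 7 × 10, so the span is exactly 10 full weeks.
Each full week contributes 5 weekdays (Mon–Fri): 10 × 5 = 50.
Holidays: 1973-06-28 (Thu); 1973-07-13 (Fri); 1973-07-21 (Sat); 1973-07-29 (Sun); 1973-08-10 (Fri); 1973-08-27 (Mon); 1973-08-30 (Thu).
5 of the 7 holidays fall on weekdays; the rest are weekends and were already excluded.
Business days: 50 − 5 = 45.

45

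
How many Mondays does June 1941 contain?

5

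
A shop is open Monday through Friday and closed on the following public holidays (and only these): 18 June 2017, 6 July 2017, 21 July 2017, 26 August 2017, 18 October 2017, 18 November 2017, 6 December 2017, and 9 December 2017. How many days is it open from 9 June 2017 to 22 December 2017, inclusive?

9 June 2017 is a Friday.
The range spans 197 days (inclusive of both endpoints).
197 = 7 × 28 + 1, so there are 28 full weeks plus 1 extra day.
Each full week contributes 5 weekdays (Mon–Fri): 28 × 5 = 140.
The 1 extra day is Friday — 1 of them qualifies.
Total: 140 + 1 = 141.
Holidays: 18 June 2017 (Sun); 6 July 2017 (Thu); 21 July 2017 (Fri); 26 August 2017 (Sat); 18 October 2017 (Wed); 18 November 2017 (Sat); 6 December 2017 (Wed); 9 December 2017 (Sat).
4 of the 8 holidays fall on weekdays; the rest are weekends and were already excluded.
Business days: 141 − 4 = 137.

137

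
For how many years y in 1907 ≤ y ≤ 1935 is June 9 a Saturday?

4

Day of week of June 9 in each year:
1907: Sun, 1908: Tue, 1909: Wed, 1910: Thu, 1911: Fri, 1912: Sun, 1913: Mon, 1914: Tue, 1915: Wed, 1916: Fri, 1917: Sat ✓, 1918: Sun, 1919: Mon, 1920: Wed, 1921: Thu, 1922: Fri, 1923: Sat ✓, 1924: Mon, 1925: Tue, 1926: Wed, 1927: Thu, 1928: Sat ✓, 1929: Sun, 1930: Mon, 1931: Tue, 1932: Thu, 1933: Fri, 1934: Sat ✓, 1935: Sun
Saturdays: 1917, 1923, 1928, 1934.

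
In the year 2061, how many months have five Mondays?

4

A month has five Mondays exactly when Monday falls within its first (length − 28) days.
Jan: 31 days, starts Sat → 5 of Sat, Sun, Mon ✓
Feb: 28 days, starts Tue → 5 of (none)
Mar: 31 days, starts Tue → 5 of Tue, Wed, Thu
Apr: 30 days, starts Fri → 5 of Fri, Sat
May: 31 days, starts Sun → 5 of Sun, Mon, Tue ✓
Jun: 30 days, starts Wed → 5 of Wed, Thu
Jul: 31 days, starts Fri → 5 of Fri, Sat, Sun
Aug: 31 days, starts Mon → 5 of Mon, Tue, Wed ✓
Sep: 30 days, starts Thu → 5 of Thu, Fri
Oct: 31 days, starts Sat → 5 of Sat, Sun, Mon ✓
Nov: 30 days, starts Tue → 5 of Tue, Wed
Dec: 31 days, starts Thu → 5 of Thu, Fri, Sat
Months with five Mondays: Jan, May, Aug, Oct.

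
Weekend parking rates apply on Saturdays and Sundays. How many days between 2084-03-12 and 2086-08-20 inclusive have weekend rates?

255

2084-03-12 is a Sunday.
From 2084-03-12 to 2086-08-20 is 892 days inclusive.
892 = 7 × 127 + 3, so there are 127 full weeks plus 3 extra days.
Each full week contributes 2 weekend days (Sat, Sun): 127 × 2 = 254.
The 3 extra days are Sun, Mon, Tue — 1 of them qualifies.
Total: 254 + 1 = 255.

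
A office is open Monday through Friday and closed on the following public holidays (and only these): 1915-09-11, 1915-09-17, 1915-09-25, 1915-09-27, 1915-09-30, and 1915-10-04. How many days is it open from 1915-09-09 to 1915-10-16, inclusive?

1915-09-09 is a Thursday.
That's 38 days from start to end, counting both.
38 = 7 × 5 + 3, so there are 5 full weeks plus 3 extra days.
Each full week contributes 5 weekdays (Mon–Fri): 5 × 5 = 25.
The 3 extra days are Thu, Fri, Sat — 2 of them qualify.
Total: 25 + 2 = 27.
Holidays: 1915-09-11 (Sat); 1915-09-17 (Fri); 1915-09-25 (Sat); 1915-09-27 (Mon); 1915-09-30 (Thu); 1915-10-04 (Mon).
4 of the 6 holidays fall on weekdays; the rest are weekends and were already excluded.
Business days: 27 − 4 = 23.

23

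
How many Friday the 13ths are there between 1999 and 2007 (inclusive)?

Friday-the-13ths by year:
1999: Aug
2000: Oct
2001: Apr, Jul
2002: Sep, Dec
2003: Jun
2004: Feb, Aug
2005: May
2006: Jan, Oct
2007: Apr, Jul

14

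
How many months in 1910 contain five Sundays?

4

A month has five Sundays exactly when Sunday falls within its first (length − 28) days.
Jan: 31 days, starts Sat → 5 of Sat, Sun, Mon ✓
Feb: 28 days, starts Tue → 5 of (none)
Mar: 31 days, starts Tue → 5 of Tue, Wed, Thu
Apr: 30 days, starts Fri → 5 of Fri, Sat
May: 31 days, starts Sun → 5 of Sun, Mon, Tue ✓
Jun: 30 days, starts Wed → 5 of Wed, Thu
Jul: 31 days, starts Fri → 5 of Fri, Sat, Sun ✓
Aug: 31 days, starts Mon → 5 of Mon, Tue, Wed
Sep: 30 days, starts Thu → 5 of Thu, Fri
Oct: 31 days, starts Sat → 5 of Sat, Sun, Mon ✓
Nov: 30 days, starts Tue → 5 of Tue, Wed
Dec: 31 days, starts Thu → 5 of Thu, Fri, Sat
Months with five Sundays: Jan, May, Jul, Oct.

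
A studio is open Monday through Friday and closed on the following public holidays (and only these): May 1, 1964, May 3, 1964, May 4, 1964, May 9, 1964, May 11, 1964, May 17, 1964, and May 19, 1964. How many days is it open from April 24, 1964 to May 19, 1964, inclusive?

April 24, 1964 is a Friday.
The range spans 26 days (inclusive of both endpoints).
26 = 7 × 3 + 5, so there are 3 full weeks plus 5 extra days.
Each full week contributes 5 weekdays (Mon–Fri): 3 × 5 = 15.
The 5 extra days are Fri, Sat, Sun, Mon, Tue — 3 of them qualify.
Total: 15 + 3 = 18.
Holidays: May 1, 1964 (Fri); May 3, 1964 (Sun); May 4, 1964 (Mon); May 9, 1964 (Sat); May 11, 1964 (Mon); May 17, 1964 (Sun); May 19, 1964 (Tue).
4 of the 7 holidays fall on weekdays; the rest are weekends and were already excluded.
Business days: 18 − 4 = 14.

14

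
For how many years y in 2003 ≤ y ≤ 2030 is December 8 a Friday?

4

Day of week of December 8 in each year:
2003: Mon, 2004: Wed, 2005: Thu, 2006: Fri ✓, 2007: Sat, 2008: Mon, 2009: Tue, 2010: Wed, 2011: Thu, 2012: Sat, 2013: Sun, 2014: Mon, 2015: Tue, 2016: Thu, 2017: Fri ✓, 2018: Sat, 2019: Sun, 2020: Tue, 2021: Wed, 2022: Thu, 2023: Fri ✓, 2024: Sun, 2025: Mon, 2026: Tue, 2027: Wed, 2028: Fri ✓, 2029: Sat, 2030: Sun
Fridays: 2006, 2017, 2023, 2028.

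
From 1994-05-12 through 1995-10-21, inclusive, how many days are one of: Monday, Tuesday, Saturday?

1994-05-12 is a Thursday.
That's 528 days from start to end, counting both.
528 = 7 × 75 + 3, so there are 75 full weeks plus 3 extra days.
Each full week contributes 3 days from the set (Mon, Tue, Sat): 75 × 3 = 225.
The 3 extra days are Thu, Fri, Sat — 1 of them qualifies.
Total: 225 + 1 = 226.

226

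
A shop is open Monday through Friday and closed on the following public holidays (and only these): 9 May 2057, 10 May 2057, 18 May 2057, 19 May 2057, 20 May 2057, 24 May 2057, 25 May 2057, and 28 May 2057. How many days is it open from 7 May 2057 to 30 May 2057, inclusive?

12

7 May 2057 is a Monday.
That's 24 days from start to end, counting both.
24 = 7 × 3 + 3, so there are 3 full weeks plus 3 extra days.
Each full week contributes 5 weekdays (Mon–Fri): 3 × 5 = 15.
The 3 extra days are Mon, Tue, Wed — 3 of them qualify.
Total: 15 + 3 = 18.
Holidays: 9 May 2057 (Wed); 10 May 2057 (Thu); 18 May 2057 (Fri); 19 May 2057 (Sat); 20 May 2057 (Sun); 24 May 2057 (Thu); 25 May 2057 (Fri); 28 May 2057 (Mon).
6 of the 8 holidays fall on weekdays; the rest are weekends and were already excluded.
Business days: 18 − 6 = 12.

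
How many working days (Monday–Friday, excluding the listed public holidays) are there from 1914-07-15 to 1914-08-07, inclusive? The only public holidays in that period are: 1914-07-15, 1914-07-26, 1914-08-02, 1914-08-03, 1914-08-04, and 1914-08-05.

14

1914-07-15 is a Wednesday.
The range spans 24 days (inclusive of both endpoints).
24 = 7 × 3 + 3, so there are 3 full weeks plus 3 extra days.
Each full week contributes 5 weekdays (Mon–Fri): 3 × 5 = 15.
The 3 extra days are Wed, Thu, Fri — 3 of them qualify.
Total: 15 + 3 = 18.
Holidays: 1914-07-15 (Wed); 1914-07-26 (Sun); 1914-08-02 (Sun); 1914-08-03 (Mon); 1914-08-04 (Tue); 1914-08-05 (Wed).
4 of the 6 holidays fall on weekdays; the rest are weekends and were already excluded.
Business days: 18 − 4 = 14.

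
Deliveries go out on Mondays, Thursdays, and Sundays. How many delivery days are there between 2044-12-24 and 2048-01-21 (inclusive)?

482

2044-12-24 is a Saturday.
That's 1124 days from start to end, counting both.
1124 = 7 × 160 + 4, so there are 160 full weeks plus 4 extra days.
Each full week contributes 3 days from the set (Mon, Thu, Sun): 160 × 3 = 480.
The 4 extra days are Sat, Sun, Mon, Tue — 2 of them qualify.
Total: 480 + 2 = 482.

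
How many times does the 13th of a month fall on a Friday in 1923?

2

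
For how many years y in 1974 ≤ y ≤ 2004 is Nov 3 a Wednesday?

5

Day of week of November 3 in each year:
1974: Sun, 1975: Mon, 1976: Wed ✓, 1977: Thu, 1978: Fri, 1979: Sat, 1980: Mon, 1981: Tue, 1982: Wed ✓, 1983: Thu, 1984: Sat, 1985: Sun, 1986: Mon, 1987: Tue, 1988: Thu, 1989: Fri, 1990: Sat, 1991: Sun, 1992: Tue, 1993: Wed ✓, 1994: Thu, 1995: Fri, 1996: Sun, 1997: Mon, 1998: Tue, 1999: Wed ✓, 2000: Fri, 2001: Sat, 2002: Sun, 2003: Mon, 2004: Wed ✓
Wednesdays: 1976, 1982, 1993, 1999, 2004.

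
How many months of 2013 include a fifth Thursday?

4

A month has five Thursdays exactly when Thursday falls within its first (length − 28) days.
Jan: 31 days, starts Tue → 5 of Tue, Wed, Thu ✓
Feb: 28 days, starts Fri → 5 of (none)
Mar: 31 days, starts Fri → 5 of Fri, Sat, Sun
Apr: 30 days, starts Mon → 5 of Mon, Tue
May: 31 days, starts Wed → 5 of Wed, Thu, Fri ✓
Jun: 30 days, starts Sat → 5 of Sat, Sun
Jul: 31 days, starts Mon → 5 of Mon, Tue, Wed
Aug: 31 days, starts Thu → 5 of Thu, Fri, Sat ✓
Sep: 30 days, starts Sun → 5 of Sun, Mon
Oct: 31 days, starts Tue → 5 of Tue, Wed, Thu ✓
Nov: 30 days, starts Fri → 5 of Fri, Sat
Dec: 31 days, starts Sun → 5 of Sun, Mon, Tue
Months with five Thursdays: Jan, May, Aug, Oct.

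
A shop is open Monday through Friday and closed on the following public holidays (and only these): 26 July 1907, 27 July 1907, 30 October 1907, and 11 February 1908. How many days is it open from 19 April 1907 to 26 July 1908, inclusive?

19 April 1907 is a Friday.
From 19 April 1907 to 26 July 1908 is 465 days inclusive.
465 = 7 × 66 + 3, so there are 66 full weeks plus 3 extra days.
Each full week contributes 5 weekdays (Mon–Fri): 66 × 5 = 330.
The 3 extra days are Fri, Sat, Sun — 1 of them qualifies.
Total: 330 + 1 = 331.
Holidays: 26 July 1907 (Fri); 27 July 1907 (Sat); 30 October 1907 (Wed); 11 February 1908 (Tue).
3 of the 4 holidays fall on weekdays; the rest are weekends and were already excluded.
Business days: 331 − 3 = 328.

328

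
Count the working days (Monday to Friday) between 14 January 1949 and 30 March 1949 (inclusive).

54

14 January 1949 is a Friday.
That's 76 days from start to end, counting both.
76 = 7 × 10 + 6, so there are 10 full weeks plus 6 extra days.
Each full week contributes 5 weekdays (Mon–Fri): 10 × 5 = 50.
The 6 extra days are Fri, Sat, Sun, Mon, Tue, Wed — 4 of them qualify.
Total: 50 + 4 = 54.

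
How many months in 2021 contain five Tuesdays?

4

A month has five Tuesdays exactly when Tuesday falls within its first (length − 28) days.
Jan: 31 days, starts Fri → 5 of Fri, Sat, Sun
Feb: 28 days, starts Mon → 5 of (none)
Mar: 31 days, starts Mon → 5 of Mon, Tue, Wed ✓
Apr: 30 days, starts Thu → 5 of Thu, Fri
May: 31 days, starts Sat → 5 of Sat, Sun, Mon
Jun: 30 days, starts Tue → 5 of Tue, Wed ✓
Jul: 31 days, starts Thu → 5 of Thu, Fri, Sat
Aug: 31 days, starts Sun → 5 of Sun, Mon, Tue ✓
Sep: 30 days, starts Wed → 5 of Wed, Thu
Oct: 31 days, starts Fri → 5 of Fri, Sat, Sun
Nov: 30 days, starts Mon → 5 of Mon, Tue ✓
Dec: 31 days, starts Wed → 5 of Wed, Thu, Fri
Months with five Tuesdays: Mar, Jun, Aug, Nov.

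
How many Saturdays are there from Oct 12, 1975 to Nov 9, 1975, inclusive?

4

Oct 12, 1975 is a Sunday.
That's 29 days from start to end, counting both.
29 = 7 × 4 + 1, so there are 4 full weeks plus 1 extra day.
Each full week contributes one Saturday: 4 so far.
The 1 extra day is Sun — none qualify.
Total: 4 + 0 = 4.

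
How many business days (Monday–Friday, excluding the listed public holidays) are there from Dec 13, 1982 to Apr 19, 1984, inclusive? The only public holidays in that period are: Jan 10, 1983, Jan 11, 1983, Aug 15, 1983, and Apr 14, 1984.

Dec 13, 1982 is a Monday.
From Dec 13, 1982 to Apr 19, 1984 is 494 days inclusive.
494 = 7 × 70 + 4, so there are 70 full weeks plus 4 extra days.
Each full week contributes 5 weekdays (Mon–Fri): 70 × 5 = 350.
The 4 extra days are Mon, Tue, Wed, Thu — 4 of them qualify.
Total: 350 + 4 = 354.
Holidays: Jan 10, 1983 (Mon); Jan 11, 1983 (Tue); Aug 15, 1983 (Mon); Apr 14, 1984 (Sat).
3 of the 4 holidays fall on weekdays; the rest are weekends and were already excluded.
Business days: 354 − 3 = 351.

351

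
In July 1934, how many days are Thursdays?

4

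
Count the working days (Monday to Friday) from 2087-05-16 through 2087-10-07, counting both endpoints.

103

2087-05-16 is a Friday.
The range spans 145 days (inclusive of both endpoints).
145 = 7 × 20 + 5, so there are 20 full weeks plus 5 extra days.
Each full week contributes 5 weekdays (Mon–Fri): 20 × 5 = 100.
The 5 extra days are Fri, Sat, Sun, Mon, Tue — 3 of them qualify.
Total: 100 + 3 = 103.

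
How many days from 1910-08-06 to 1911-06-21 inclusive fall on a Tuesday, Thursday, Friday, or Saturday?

1910-08-06 is a Saturday.
That's 320 days from start to end, counting both.
320 = 7 × 45 + 5, so there are 45 full weeks plus 5 extra days.
Each full week contributes 4 days from the set (Tue, Thu, Fri, Sat): 45 × 4 = 180.
The 5 extra days are Sat, Sun, Mon, Tue, Wed — 2 of them qualify.
Total: 180 + 2 = 182.

182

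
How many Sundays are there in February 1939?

Feb 1, 1939 is a Wednesday.
From Feb 1, 1939 to Feb 28, 1939 is 28 days inclusive.
28 = 7 × 4, so the span is exactly 4 full weeks.
Each full week contributes one Sunday: 4 so far.

4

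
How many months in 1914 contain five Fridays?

4

A month has five Fridays exactly when Friday falls within its first (length − 28) days.
Jan: 31 days, starts Thu → 5 of Thu, Fri, Sat ✓
Feb: 28 days, starts Sun → 5 of (none)
Mar: 31 days, starts Sun → 5 of Sun, Mon, Tue
Apr: 30 days, starts Wed → 5 of Wed, Thu
May: 31 days, starts Fri → 5 of Fri, Sat, Sun ✓
Jun: 30 days, starts Mon → 5 of Mon, Tue
Jul: 31 days, starts Wed → 5 of Wed, Thu, Fri ✓
Aug: 31 days, starts Sat → 5 of Sat, Sun, Mon
Sep: 30 days, starts Tue → 5 of Tue, Wed
Oct: 31 days, starts Thu → 5 of Thu, Fri, Sat ✓
Nov: 30 days, starts Sun → 5 of Sun, Mon
Dec: 31 days, starts Tue → 5 of Tue, Wed, Thu
Months with five Fridays: Jan, May, Jul, Oct.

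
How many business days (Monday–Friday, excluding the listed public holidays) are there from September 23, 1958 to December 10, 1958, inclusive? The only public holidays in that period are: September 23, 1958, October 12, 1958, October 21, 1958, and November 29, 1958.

September 23, 1958 is a Tuesday.
From September 23, 1958 to December 10, 1958 is 79 days inclusive.
79 = 7 × 11 + 2, so there are 11 full weeks plus 2 extra days.
Each full week contributes 5 weekdays (Mon–Fri): 11 × 5 = 55.
The 2 extra days are Tue, Wed — 2 of them qualify.
Total: 55 + 2 = 57.
Holidays: September 23, 1958 (Tue); October 12, 1958 (Sun); October 21, 1958 (Tue); November 29, 1958 (Sat).
2 of the 4 holidays fall on weekdays; the rest are weekends and were already excluded.
Business days: 57 − 2 = 55.

55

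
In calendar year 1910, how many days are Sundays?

52

January 1, 1910 is a Saturday.
The range spans 365 days (inclusive of both endpoints).
365 = 7 × 52 + 1, so there are 52 full weeks plus 1 extra day.
Each full week contributes one Sunday: 52 so far.
The 1 extra day is Sat — none qualify.
Total: 52 + 0 = 52.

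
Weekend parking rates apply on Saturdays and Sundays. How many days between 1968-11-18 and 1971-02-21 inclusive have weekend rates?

1968-11-18 is a Monday.
That's 826 days from start to end, counting both.
826 = 7 × 118, so the span is exactly 118 full weeks.
Each full week contributes 2 weekend days (Sat, Sun): 118 × 2 = 236.

236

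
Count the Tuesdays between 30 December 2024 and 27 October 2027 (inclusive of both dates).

148

30 December 2024 is a Monday.
From 30 December 2024 to 27 October 2027 is 1032 days inclusive.
1032 = 7 × 147 + 3, so there are 147 full weeks plus 3 extra days.
Each full week contributes one Tuesday: 147 so far.
The 3 extra days are Monday, Tuesday, Wednesday — 1 of them qualifies.
Total: 147 + 1 = 148.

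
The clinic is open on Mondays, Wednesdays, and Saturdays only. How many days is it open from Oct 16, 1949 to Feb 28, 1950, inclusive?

Oct 16, 1949 is a Sunday.
The range spans 136 days (inclusive of both endpoints).
136 = 7 × 19 + 3, so there are 19 full weeks plus 3 extra days.
Each full week contributes 3 days from the set (Mon, Wed, Sat): 19 × 3 = 57.
The 3 extra days are Sun, Mon, Tue — 1 of them qualifies.
Total: 57 + 1 = 58.

58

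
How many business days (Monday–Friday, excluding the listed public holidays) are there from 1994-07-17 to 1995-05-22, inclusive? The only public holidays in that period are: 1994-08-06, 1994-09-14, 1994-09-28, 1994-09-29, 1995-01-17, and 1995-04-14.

1994-07-17 is a Sunday.
The range spans 310 days (inclusive of both endpoints).
310 = 7 × 44 + 2, so there are 44 full weeks plus 2 extra days.
Each full week contributes 5 weekdays (Mon–Fri): 44 × 5 = 220.
The 2 extra days are Sun, Mon — 1 of them qualifies.
Total: 220 + 1 = 221.
Holidays: 1994-08-06 (Sat); 1994-09-14 (Wed); 1994-09-28 (Wed); 1994-09-29 (Thu); 1995-01-17 (Tue); 1995-04-14 (Fri).
5 of the 6 holidays fall on weekdays; the rest are weekends and were already excluded.
Business days: 221 − 5 = 216.

216 business days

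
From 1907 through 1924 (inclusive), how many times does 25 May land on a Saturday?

Day of week of May 25 in each year:
1907: Sat ✓, 1908: Mon, 1909: Tue, 1910: Wed, 1911: Thu, 1912: Sat ✓, 1913: Sun, 1914: Mon, 1915: Tue, 1916: Thu, 1917: Fri, 1918: Sat ✓, 1919: Sun, 1920: Tue, 1921: Wed, 1922: Thu, 1923: Fri, 1924: Sun
Saturdays: 1907, 1912, 1918.

3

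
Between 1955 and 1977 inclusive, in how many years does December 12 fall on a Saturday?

Day of week of December 12 in each year:
1955: Mon, 1956: Wed, 1957: Thu, 1958: Fri, 1959: Sat ✓, 1960: Mon, 1961: Tue, 1962: Wed, 1963: Thu, 1964: Sat ✓, 1965: Sun, 1966: Mon, 1967: Tue, 1968: Thu, 1969: Fri, 1970: Sat ✓, 1971: Sun, 1972: Tue, 1973: Wed, 1974: Thu, 1975: Fri, 1976: Sun, 1977: Mon
Saturdays: 1959, 1964, 1970.

3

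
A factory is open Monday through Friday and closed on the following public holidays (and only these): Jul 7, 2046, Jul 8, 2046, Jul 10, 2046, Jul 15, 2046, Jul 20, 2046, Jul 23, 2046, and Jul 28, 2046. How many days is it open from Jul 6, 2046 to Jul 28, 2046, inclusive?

13

Jul 6, 2046 is a Friday.
From Jul 6, 2046 to Jul 28, 2046 is 23 days inclusive.
23 = 7 × 3 + 2, so there are 3 full weeks plus 2 extra days.
Each full week contributes 5 weekdays (Mon–Fri): 3 × 5 = 15.
The 2 extra days are Fri, Sat — 1 of them qualifies.
Total: 15 + 1 = 16.
Holidays: Jul 7, 2046 (Sat); Jul 8, 2046 (Sun); Jul 10, 2046 (Tue); Jul 15, 2046 (Sun); Jul 20, 2046 (Fri); Jul 23, 2046 (Mon); Jul 28, 2046 (Sat).
3 of the 7 holidays fall on weekdays; the rest are weekends and were already excluded.
Business days: 16 − 3 = 13.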